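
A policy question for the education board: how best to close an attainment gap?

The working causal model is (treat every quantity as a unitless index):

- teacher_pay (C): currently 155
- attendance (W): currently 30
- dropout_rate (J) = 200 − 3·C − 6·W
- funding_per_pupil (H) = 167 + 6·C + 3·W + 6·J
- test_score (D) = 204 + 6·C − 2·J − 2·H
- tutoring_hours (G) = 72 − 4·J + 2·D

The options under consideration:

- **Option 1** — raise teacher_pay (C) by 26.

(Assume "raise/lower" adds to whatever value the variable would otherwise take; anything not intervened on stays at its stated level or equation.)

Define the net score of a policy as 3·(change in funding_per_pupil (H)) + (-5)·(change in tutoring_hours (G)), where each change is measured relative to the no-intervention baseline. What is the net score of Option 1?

Baseline:
  C = 155
  W = 30
  J = 200 − 3·155 − 6·30 = -445
  H = 167 + 6·155 + 3·30 + 6·(-445) = -1483
  D = 204 + 6·155 − 2·(-445) − 2·(-1483) = 4990
  G = 72 − 4·(-445) + 2·4990 = 11832
Option 1 (C + 26):
  C = 155 + 26 = 181
  W = 30
  J = 200 − 3·181 − 6·30 = -523
  H = 167 + 6·181 + 3·30 + 6·(-523) = -1795
  D = 204 + 6·181 − 2·(-523) − 2·(-1795) = 5926
  G = 72 − 4·(-523) + 2·5926 = 14016
ΔH = -1795 − (-1483) = -312; ΔG = 14016 − 11832 = 2184
Score = 3·(-312) + (-5)·2184 = -11856

-11856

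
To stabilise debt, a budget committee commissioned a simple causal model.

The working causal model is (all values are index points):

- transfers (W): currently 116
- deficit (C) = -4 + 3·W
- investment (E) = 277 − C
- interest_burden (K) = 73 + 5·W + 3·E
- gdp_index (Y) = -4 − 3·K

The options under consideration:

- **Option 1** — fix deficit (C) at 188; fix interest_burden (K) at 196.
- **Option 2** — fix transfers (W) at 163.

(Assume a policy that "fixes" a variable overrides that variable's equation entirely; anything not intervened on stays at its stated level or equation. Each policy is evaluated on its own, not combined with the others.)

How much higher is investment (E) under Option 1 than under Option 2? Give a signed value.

297

Option 1 (C := 188, K := 196):
  W = 116
  C = 188
  E = 277 − 188 = 89
Option 2 (W := 163):
  W = 163
  C = -4 + 3·163 = 485
  E = 277 − 485 = -208
E: 89 − (-208) = 297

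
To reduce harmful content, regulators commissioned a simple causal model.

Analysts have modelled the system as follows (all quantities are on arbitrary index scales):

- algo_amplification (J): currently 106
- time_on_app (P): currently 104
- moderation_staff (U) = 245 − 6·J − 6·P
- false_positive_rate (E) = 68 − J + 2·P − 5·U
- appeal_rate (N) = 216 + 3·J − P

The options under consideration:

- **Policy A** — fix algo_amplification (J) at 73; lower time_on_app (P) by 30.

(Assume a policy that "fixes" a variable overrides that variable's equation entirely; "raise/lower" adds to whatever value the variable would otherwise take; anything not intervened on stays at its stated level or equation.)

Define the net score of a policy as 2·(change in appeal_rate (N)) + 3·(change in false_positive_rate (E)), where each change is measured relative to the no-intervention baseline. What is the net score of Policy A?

-5889

Baseline:
  J = 106
  P = 104
  U = 245 − 6·106 − 6·104 = -1015
  E = 68 − 106 + 2·104 − 5·(-1015) = 5245
  N = 216 + 3·106 − 104 = 430
Policy A (J := 73, P − 30):
  J = 73
  P = 104 − 30 = 74
  U = 245 − 6·73 − 6·74 = -637
  E = 68 − 73 + 2·74 − 5·(-637) = 3328
  N = 216 + 3·73 − 74 = 361
ΔN = 361 − 430 = -69; ΔE = 3328 − 5245 = -1917
Score = 2·(-69) + 3·(-1917) = -5889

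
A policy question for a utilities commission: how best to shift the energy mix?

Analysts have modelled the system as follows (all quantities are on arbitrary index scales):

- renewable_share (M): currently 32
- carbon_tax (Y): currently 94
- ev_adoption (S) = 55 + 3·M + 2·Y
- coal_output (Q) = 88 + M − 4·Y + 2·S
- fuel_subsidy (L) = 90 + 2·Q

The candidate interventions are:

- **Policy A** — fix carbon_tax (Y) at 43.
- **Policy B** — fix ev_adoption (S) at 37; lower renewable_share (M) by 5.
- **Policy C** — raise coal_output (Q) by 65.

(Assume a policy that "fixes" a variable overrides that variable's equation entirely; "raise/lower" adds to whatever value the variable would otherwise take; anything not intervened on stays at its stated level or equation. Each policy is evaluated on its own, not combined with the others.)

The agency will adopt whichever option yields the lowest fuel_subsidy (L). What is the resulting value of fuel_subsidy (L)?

Policy A (Y := 43):
  M = 32
  Y = 43
  S = 55 + 3·32 + 2·43 = 237
  Q = 88 + 32 − 4·43 + 2·237 = 422
  L = 90 + 2·422 = 934
Policy B (S := 37, M − 5):
  M = 32 − 5 = 27
  Y = 94
  S = 37
  Q = 88 + 27 − 4·94 + 2·37 = -187
  L = 90 + 2·(-187) = -284
Policy C (Q + 65):
  M = 32
  Y = 94
  S = 55 + 3·32 + 2·94 = 339
  Q = 88 + 32 − 4·94 + 2·339 (+65 from intervention) = 487
  L = 90 + 2·487 = 1064
Comparing — Policy A: L=934, Policy B: L=-284, Policy C: L=1064. Lowest is -284 (Policy B).

-284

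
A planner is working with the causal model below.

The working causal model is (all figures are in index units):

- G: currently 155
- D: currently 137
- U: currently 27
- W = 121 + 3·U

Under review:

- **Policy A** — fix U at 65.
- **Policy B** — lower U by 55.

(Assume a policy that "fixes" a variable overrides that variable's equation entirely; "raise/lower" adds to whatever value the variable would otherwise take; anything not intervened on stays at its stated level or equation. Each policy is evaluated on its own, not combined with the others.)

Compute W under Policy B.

37

Policy B (U − 55):
  U = 27 − 55 = -28
  W = 121 + 3·(-28) = 37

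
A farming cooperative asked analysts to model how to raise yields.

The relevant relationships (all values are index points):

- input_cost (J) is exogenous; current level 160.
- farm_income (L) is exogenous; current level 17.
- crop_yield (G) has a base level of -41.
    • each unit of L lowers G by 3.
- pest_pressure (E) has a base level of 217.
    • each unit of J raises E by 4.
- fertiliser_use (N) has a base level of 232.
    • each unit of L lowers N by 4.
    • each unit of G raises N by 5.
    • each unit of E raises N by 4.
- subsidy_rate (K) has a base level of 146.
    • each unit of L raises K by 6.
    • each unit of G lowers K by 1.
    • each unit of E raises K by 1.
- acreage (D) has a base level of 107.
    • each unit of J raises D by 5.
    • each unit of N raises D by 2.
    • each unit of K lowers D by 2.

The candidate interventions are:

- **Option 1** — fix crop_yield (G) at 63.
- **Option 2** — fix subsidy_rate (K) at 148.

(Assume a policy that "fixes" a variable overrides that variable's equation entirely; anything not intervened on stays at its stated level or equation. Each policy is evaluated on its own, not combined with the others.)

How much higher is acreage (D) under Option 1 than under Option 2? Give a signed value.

Option 1 (G := 63):
  J = 160
  L = 17
  G = 63
  E = 217 + 4·160 = 857
  N = 232 − 4·17 + 5·63 + 4·857 = 3907
  K = 146 + 6·17 − 63 + 857 = 1042
  D = 107 + 5·160 + 2·3907 − 2·1042 = 6637
Option 2 (K := 148):
  J = 160
  L = 17
  G = -41 − 3·17 = -92
  E = 217 + 4·160 = 857
  N = 232 − 4·17 + 5·(-92) + 4·857 = 3132
  K = 148
  D = 107 + 5·160 + 2·3132 − 2·148 = 6875
D: 6637 − 6875 = -238

-238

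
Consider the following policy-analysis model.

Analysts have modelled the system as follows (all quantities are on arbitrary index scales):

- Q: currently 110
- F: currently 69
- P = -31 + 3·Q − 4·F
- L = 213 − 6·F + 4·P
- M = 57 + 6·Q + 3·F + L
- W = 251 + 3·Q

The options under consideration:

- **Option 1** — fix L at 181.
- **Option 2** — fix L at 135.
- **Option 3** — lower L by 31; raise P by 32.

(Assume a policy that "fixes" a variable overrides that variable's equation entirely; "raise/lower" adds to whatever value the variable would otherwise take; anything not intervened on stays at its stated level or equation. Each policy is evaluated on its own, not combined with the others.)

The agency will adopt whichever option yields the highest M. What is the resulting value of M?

1105

Option 1 (L := 181):
  Q = 110
  F = 69
  P = -31 + 3·110 − 4·69 = 23
  L = 181
  M = 57 + 6·110 + 3·69 + 181 = 1105
Option 2 (L := 135):
  Q = 110
  F = 69
  P = -31 + 3·110 − 4·69 = 23
  L = 135
  M = 57 + 6·110 + 3·69 + 135 = 1059
Option 3 (L − 31, P + 32):
  Q = 110
  F = 69
  P = -31 + 3·110 − 4·69 (+32 from intervention) = 55
  L = 213 − 6·69 + 4·55 (−31 from intervention) = -12
  M = 57 + 6·110 + 3·69 + (-12) = 912
Comparing — Option 1: M=1105, Option 2: M=1059, Option 3: M=912. Highest is 1105 (Option 1).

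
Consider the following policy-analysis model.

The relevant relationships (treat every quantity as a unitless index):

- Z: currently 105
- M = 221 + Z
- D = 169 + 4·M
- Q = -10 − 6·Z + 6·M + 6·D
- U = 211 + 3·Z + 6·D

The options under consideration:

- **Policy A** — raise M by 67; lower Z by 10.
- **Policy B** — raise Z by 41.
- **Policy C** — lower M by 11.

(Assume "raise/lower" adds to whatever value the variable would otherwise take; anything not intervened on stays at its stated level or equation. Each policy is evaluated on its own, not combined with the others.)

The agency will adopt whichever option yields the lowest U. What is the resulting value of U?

Policy A (M + 67, Z − 10):
  Z = 105 − 10 = 95
  M = 221 + 95 (+67 from intervention) = 383
  D = 169 + 4·383 = 1701
  U = 211 + 3·95 + 6·1701 = 10702
Policy B (Z + 41):
  Z = 105 + 41 = 146
  M = 221 + 146 = 367
  D = 169 + 4·367 = 1637
  U = 211 + 3·146 + 6·1637 = 10471
Policy C (M − 11):
  Z = 105
  M = 221 + 105 (−11 from intervention) = 315
  D = 169 + 4·315 = 1429
  U = 211 + 3·105 + 6·1429 = 9100
Comparing — Policy A: U=10702, Policy B: U=10471, Policy C: U=9100. Lowest is 9100 (Policy C).

9100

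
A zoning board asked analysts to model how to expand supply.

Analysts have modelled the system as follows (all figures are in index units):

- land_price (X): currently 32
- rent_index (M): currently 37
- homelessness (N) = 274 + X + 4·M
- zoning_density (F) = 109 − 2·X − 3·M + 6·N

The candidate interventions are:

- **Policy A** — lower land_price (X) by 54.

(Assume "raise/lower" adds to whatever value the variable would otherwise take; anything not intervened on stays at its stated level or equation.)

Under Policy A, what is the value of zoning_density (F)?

Policy A (X − 54):
  X = 32 − 54 = -22
  M = 37
  N = 274 + (-22) + 4·37 = 400
  F = 109 − 2·(-22) − 3·37 + 6·400 = 2442

2442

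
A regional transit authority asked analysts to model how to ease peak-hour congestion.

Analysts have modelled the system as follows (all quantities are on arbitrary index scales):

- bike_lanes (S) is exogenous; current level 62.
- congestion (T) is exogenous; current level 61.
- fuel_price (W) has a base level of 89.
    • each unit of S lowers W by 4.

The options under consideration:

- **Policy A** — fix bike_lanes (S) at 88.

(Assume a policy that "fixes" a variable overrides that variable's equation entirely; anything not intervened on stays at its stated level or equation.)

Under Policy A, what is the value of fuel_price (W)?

Policy A (S := 88):
  S = 88
  W = 89 − 4·88 = -263

-263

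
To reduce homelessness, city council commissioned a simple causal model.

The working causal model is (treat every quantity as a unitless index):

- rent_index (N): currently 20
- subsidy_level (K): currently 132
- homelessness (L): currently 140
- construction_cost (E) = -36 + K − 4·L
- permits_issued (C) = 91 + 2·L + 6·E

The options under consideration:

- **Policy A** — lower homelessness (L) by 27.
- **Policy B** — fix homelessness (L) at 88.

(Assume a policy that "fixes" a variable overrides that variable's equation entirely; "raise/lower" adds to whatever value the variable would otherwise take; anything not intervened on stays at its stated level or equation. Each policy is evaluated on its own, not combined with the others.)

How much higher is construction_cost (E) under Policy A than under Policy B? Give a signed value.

-100

Policy A (L − 27):
  K = 132
  L = 140 − 27 = 113
  E = -36 + 132 − 4·113 = -356
Policy B (L := 88):
  K = 132
  L = 88
  E = -36 + 132 − 4·88 = -256
E: -356 − (-256) = -100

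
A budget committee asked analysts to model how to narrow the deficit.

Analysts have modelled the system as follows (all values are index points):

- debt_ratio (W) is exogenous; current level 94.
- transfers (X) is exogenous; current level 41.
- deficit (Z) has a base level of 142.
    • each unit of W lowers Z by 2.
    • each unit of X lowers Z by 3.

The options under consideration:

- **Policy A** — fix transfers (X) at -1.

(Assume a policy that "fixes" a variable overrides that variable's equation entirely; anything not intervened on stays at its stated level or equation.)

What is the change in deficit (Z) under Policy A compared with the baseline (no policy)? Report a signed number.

Baseline:
  W = 94
  X = 41
  Z = 142 − 2·94 − 3·41 = -169
Policy A (X := -1):
  W = 94
  X = -1
  Z = 142 − 2·94 − 3·(-1) = -43
Change in Z: -43 − (-169) = 126

126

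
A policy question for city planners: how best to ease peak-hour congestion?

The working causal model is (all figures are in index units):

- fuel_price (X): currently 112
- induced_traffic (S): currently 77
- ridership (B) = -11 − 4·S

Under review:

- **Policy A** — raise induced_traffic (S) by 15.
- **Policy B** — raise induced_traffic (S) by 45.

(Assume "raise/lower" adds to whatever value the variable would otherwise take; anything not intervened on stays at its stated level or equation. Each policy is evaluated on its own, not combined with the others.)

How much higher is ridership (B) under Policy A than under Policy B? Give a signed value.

Policy A (S + 15):
  S = 77 + 15 = 92
  B = -11 − 4·92 = -379
Policy B (S + 45):
  S = 77 + 45 = 122
  B = -11 − 4·122 = -499
B: -379 − (-499) = 120

120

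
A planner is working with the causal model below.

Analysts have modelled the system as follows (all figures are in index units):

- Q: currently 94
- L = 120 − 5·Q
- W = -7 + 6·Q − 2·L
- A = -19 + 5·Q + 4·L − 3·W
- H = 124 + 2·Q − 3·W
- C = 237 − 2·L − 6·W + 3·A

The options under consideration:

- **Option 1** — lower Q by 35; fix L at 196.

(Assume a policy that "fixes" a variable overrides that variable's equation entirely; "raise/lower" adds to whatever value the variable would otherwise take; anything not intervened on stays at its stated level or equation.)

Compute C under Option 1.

Option 1 (Q − 35, L := 196):
  Q = 94 − 35 = 59
  L = 196
  W = -7 + 6·59 − 2·196 = -45
  A = -19 + 5·59 + 4·196 − 3·(-45) = 1195
  C = 237 − 2·196 − 6·(-45) + 3·1195 = 3700

3700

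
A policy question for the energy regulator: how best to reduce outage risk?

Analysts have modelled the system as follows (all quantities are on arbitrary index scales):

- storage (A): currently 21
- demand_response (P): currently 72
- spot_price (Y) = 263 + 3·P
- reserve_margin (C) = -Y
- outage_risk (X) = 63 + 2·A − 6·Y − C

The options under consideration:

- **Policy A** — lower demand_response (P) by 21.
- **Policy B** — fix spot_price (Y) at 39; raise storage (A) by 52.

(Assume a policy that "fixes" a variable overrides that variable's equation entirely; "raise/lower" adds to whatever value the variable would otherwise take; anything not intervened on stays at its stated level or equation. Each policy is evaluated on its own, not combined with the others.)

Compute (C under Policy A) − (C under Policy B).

-377

Policy A (P − 21):
  P = 72 − 21 = 51
  Y = 263 + 3·51 = 416
  C = 0 − 416 = -416
Policy B (Y := 39, A + 52):
  P = 72
  Y = 39
  C = 0 − 39 = -39
C: -416 − (-39) = -377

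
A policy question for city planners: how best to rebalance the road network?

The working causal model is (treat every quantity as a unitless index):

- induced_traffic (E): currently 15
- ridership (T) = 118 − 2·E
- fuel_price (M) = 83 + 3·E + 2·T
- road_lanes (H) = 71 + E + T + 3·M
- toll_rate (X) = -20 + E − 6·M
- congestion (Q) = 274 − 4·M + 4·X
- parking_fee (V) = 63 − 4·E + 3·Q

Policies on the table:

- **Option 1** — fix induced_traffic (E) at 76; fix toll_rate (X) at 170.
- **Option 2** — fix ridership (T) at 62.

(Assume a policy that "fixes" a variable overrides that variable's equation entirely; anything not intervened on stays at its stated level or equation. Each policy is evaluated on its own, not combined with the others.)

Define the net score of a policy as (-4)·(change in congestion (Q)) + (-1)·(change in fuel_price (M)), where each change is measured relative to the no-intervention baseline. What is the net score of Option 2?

Baseline:
  E = 15
  T = 118 − 2·15 = 88
  M = 83 + 3·15 + 2·88 = 304
  X = -20 + 15 − 6·304 = -1829
  Q = 274 − 4·304 + 4·(-1829) = -8258
Option 2 (T := 62):
  E = 15
  T = 62
  M = 83 + 3·15 + 2·62 = 252
  X = -20 + 15 − 6·252 = -1517
  Q = 274 − 4·252 + 4·(-1517) = -6802
ΔQ = -6802 − (-8258) = 1456; ΔM = 252 − 304 = -52
Score = (-4)·1456 + (-1)·(-52) = -5772

-5772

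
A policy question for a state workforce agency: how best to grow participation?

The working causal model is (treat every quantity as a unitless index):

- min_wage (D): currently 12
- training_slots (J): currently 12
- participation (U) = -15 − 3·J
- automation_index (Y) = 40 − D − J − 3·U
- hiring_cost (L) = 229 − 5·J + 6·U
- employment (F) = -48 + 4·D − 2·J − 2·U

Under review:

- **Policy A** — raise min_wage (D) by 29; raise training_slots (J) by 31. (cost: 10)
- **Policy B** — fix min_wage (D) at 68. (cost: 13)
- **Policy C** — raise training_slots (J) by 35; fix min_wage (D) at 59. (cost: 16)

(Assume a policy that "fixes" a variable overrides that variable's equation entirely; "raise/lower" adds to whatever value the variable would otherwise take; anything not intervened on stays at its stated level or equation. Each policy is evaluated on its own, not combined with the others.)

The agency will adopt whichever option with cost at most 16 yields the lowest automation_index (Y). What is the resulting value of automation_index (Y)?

113

Policy A (D + 29, J + 31):
  D = 12 + 29 = 41
  J = 12 + 31 = 43
  U = -15 − 3·43 = -144
  Y = 40 − 41 − 43 − 3·(-144) = 388
Policy B (D := 68):
  D = 68
  J = 12
  U = -15 − 3·12 = -51
  Y = 40 − 68 − 12 − 3·(-51) = 113
Policy C (J + 35, D := 59):
  D = 59
  J = 12 + 35 = 47
  U = -15 − 3·47 = -156
  Y = 40 − 59 − 47 − 3·(-156) = 402
Comparing — Policy A: Y=388, Policy B: Y=113, Policy C: Y=402. Lowest is 113 (Policy B).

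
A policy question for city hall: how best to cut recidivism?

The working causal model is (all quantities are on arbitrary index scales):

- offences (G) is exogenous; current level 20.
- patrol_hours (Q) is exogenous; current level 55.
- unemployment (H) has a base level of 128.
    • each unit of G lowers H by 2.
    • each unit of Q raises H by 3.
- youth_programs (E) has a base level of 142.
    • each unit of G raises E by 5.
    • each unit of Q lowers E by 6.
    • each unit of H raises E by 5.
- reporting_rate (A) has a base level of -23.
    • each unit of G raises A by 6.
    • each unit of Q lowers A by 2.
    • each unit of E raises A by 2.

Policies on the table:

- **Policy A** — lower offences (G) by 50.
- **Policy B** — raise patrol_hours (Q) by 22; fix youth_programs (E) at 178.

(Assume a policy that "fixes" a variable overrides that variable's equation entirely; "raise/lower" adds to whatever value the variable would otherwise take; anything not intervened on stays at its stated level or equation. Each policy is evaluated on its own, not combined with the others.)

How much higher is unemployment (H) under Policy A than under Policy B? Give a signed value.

Policy A (G − 50):
  G = 20 − 50 = -30
  Q = 55
  H = 128 − 2·(-30) + 3·55 = 353
Policy B (Q + 22, E := 178):
  G = 20
  Q = 55 + 22 = 77
  H = 128 − 2·20 + 3·77 = 319
H: 353 − 319 = 34

34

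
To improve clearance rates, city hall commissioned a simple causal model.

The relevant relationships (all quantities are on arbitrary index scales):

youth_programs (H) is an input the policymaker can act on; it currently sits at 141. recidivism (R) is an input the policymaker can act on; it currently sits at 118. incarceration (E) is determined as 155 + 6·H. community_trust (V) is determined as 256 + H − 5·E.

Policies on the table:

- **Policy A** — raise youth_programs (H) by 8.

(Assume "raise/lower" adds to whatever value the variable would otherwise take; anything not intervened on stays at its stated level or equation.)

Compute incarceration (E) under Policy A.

Policy A (H + 8):
  H = 141 + 8 = 149
  E = 155 + 6·149 = 1049

1049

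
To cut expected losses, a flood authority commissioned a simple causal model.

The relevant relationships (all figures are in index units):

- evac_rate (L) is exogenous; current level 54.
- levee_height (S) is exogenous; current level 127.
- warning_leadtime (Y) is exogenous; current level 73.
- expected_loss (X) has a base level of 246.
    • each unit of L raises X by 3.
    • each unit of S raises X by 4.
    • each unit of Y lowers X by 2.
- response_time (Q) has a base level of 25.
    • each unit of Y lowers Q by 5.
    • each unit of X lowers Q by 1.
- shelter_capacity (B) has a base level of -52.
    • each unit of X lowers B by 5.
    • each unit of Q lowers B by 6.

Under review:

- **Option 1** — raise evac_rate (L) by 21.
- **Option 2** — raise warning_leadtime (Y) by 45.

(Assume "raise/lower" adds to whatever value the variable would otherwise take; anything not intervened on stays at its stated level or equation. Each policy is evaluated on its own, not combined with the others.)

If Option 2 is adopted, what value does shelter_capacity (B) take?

4018

Option 2 (Y + 45):
  L = 54
  S = 127
  Y = 73 + 45 = 118
  X = 246 + 3·54 + 4·127 − 2·118 = 680
  Q = 25 − 5·118 − 680 = -1245
  B = -52 − 5·680 − 6·(-1245) = 4018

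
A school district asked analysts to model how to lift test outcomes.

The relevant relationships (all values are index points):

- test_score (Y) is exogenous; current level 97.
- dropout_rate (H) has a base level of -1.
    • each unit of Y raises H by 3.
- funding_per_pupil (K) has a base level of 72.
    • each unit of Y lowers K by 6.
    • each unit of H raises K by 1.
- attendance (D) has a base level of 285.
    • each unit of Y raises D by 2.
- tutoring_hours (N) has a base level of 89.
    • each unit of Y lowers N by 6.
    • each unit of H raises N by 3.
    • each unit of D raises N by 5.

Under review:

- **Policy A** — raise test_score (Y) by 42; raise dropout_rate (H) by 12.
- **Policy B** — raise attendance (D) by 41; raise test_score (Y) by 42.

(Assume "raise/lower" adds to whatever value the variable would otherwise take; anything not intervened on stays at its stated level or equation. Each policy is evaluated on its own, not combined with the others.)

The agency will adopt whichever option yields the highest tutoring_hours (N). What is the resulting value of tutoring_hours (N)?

3523

Policy A (Y + 42, H + 12):
  Y = 97 + 42 = 139
  H = -1 + 3·139 (+12 from intervention) = 428
  D = 285 + 2·139 = 563
  N = 89 − 6·139 + 3·428 + 5·563 = 3354
Policy B (D + 41, Y + 42):
  Y = 97 + 42 = 139
  H = -1 + 3·139 = 416
  D = 285 + 2·139 (+41 from intervention) = 604
  N = 89 − 6·139 + 3·416 + 5·604 = 3523
Comparing — Policy A: N=3354, Policy B: N=3523. Highest is 3523 (Policy B).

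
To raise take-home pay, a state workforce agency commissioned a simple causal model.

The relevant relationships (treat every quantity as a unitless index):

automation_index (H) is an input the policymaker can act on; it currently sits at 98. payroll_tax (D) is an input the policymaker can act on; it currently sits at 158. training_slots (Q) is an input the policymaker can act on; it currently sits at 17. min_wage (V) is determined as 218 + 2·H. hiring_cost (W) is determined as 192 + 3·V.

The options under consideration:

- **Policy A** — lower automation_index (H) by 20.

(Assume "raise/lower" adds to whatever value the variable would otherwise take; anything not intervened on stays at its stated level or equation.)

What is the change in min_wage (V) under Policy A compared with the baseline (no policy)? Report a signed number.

Baseline:
  H = 98
  V = 218 + 2·98 = 414
Policy A (H − 20):
  H = 98 − 20 = 78
  V = 218 + 2·78 = 374
Change in V: 374 − 414 = -40

-40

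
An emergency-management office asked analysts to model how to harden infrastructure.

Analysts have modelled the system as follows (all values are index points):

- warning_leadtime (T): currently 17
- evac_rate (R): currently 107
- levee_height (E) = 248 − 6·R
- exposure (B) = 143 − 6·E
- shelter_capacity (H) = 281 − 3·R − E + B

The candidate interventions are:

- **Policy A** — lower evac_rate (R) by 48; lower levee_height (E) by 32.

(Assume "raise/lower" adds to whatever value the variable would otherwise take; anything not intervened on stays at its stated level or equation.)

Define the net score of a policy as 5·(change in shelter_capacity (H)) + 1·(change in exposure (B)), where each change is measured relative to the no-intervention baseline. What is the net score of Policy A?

-9776

Baseline:
  R = 107
  E = 248 − 6·107 = -394
  B = 143 − 6·(-394) = 2507
  H = 281 − 3·107 − (-394) + 2507 = 2861
Policy A (R − 48, E − 32):
  R = 107 − 48 = 59
  E = 248 − 6·59 (−32 from intervention) = -138
  B = 143 − 6·(-138) = 971
  H = 281 − 3·59 − (-138) + 971 = 1213
ΔH = 1213 − 2861 = -1648; ΔB = 971 − 2507 = -1536
Score = 5·(-1648) + 1·(-1536) = -9776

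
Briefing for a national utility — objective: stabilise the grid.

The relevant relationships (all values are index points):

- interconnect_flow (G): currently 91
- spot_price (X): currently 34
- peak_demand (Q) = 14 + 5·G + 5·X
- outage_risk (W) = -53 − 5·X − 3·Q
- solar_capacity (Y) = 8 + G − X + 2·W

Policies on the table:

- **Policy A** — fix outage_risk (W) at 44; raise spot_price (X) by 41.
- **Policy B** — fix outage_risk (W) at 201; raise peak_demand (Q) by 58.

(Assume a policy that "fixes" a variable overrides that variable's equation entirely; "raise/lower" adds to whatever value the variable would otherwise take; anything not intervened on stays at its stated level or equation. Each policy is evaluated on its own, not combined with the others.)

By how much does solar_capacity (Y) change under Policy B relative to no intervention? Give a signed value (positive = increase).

Baseline:
  G = 91
  X = 34
  Q = 14 + 5·91 + 5·34 = 639
  W = -53 − 5·34 − 3·639 = -2140
  Y = 8 + 91 − 34 + 2·(-2140) = -4215
Policy B (W := 201, Q + 58):
  G = 91
  X = 34
  Q = 14 + 5·91 + 5·34 (+58 from intervention) = 697
  W = 201
  Y = 8 + 91 − 34 + 2·201 = 467
Change in Y: 467 − (-4215) = 4682

4682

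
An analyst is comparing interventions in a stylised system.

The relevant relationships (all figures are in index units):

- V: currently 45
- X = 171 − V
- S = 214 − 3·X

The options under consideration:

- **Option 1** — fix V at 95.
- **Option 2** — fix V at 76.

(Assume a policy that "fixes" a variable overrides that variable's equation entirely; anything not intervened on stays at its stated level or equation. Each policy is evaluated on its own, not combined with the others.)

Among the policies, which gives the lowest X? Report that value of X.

76

Option 1 (V := 95):
  V = 95
  X = 171 − 95 = 76
Option 2 (V := 76):
  V = 76
  X = 171 − 76 = 95
Comparing — Option 1: X=76, Option 2: X=95. Lowest is 76 (Option 1).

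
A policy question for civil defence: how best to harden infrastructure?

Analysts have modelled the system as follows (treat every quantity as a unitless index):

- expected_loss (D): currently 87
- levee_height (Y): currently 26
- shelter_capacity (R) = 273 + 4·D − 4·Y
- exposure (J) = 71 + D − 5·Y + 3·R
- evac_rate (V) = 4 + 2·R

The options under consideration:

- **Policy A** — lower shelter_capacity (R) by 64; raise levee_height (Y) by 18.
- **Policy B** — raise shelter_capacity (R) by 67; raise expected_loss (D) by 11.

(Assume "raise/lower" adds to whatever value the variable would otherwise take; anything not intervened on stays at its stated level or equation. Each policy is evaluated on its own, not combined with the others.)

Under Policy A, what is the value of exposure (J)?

Policy A (R − 64, Y + 18):
  D = 87
  Y = 26 + 18 = 44
  R = 273 + 4·87 − 4·44 (−64 from intervention) = 381
  J = 71 + 87 − 5·44 + 3·381 = 1081

1081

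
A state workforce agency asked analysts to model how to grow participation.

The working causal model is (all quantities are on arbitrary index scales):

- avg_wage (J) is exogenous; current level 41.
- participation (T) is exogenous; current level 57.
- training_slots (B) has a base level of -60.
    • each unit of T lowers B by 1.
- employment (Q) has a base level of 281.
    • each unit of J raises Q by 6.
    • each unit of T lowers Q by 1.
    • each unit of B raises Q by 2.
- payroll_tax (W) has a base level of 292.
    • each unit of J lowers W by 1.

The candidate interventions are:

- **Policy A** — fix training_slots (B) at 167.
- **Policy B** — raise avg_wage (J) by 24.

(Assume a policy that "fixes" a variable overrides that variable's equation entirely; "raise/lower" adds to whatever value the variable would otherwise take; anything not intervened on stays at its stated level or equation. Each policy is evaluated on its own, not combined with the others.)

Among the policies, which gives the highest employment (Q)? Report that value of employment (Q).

Policy A (B := 167):
  J = 41
  T = 57
  B = 167
  Q = 281 + 6·41 − 57 + 2·167 = 804
Policy B (J + 24):
  J = 41 + 24 = 65
  T = 57
  B = -60 − 57 = -117
  Q = 281 + 6·65 − 57 + 2·(-117) = 380
Comparing — Policy A: Q=804, Policy B: Q=380. Highest is 804 (Policy A).

804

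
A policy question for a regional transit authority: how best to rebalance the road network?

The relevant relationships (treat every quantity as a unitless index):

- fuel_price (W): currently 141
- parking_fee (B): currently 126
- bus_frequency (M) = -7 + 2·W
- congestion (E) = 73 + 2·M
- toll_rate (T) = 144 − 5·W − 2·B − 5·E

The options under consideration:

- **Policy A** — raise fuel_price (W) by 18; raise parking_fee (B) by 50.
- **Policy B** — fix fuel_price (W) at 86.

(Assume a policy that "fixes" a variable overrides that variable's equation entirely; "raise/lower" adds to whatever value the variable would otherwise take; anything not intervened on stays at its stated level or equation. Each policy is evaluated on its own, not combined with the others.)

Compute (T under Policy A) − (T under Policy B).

-1925

Policy A (W + 18, B + 50):
  W = 141 + 18 = 159
  B = 126 + 50 = 176
  M = -7 + 2·159 = 311
  E = 73 + 2·311 = 695
  T = 144 − 5·159 − 2·176 − 5·695 = -4478
Policy B (W := 86):
  W = 86
  B = 126
  M = -7 + 2·86 = 165
  E = 73 + 2·165 = 403
  T = 144 − 5·86 − 2·126 − 5·403 = -2553
T: -4478 − (-2553) = -1925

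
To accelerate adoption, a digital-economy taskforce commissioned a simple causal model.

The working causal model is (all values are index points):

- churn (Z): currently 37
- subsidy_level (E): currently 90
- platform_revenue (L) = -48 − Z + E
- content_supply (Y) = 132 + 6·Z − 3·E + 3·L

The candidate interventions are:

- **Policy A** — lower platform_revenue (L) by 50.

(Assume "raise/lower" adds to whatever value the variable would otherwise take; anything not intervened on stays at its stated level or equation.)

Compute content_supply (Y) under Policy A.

Policy A (L − 50):
  Z = 37
  E = 90
  L = -48 − 37 + 90 (−50 from intervention) = -45
  Y = 132 + 6·37 − 3·90 + 3·(-45) = -51

-51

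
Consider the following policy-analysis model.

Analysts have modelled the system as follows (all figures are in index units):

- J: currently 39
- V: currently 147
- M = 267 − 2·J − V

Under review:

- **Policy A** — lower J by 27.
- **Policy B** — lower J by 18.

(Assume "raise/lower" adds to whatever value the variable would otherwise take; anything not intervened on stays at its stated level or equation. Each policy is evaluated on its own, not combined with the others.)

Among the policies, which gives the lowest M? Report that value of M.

Policy A (J − 27):
  J = 39 − 27 = 12
  V = 147
  M = 267 − 2·12 − 147 = 96
Policy B (J − 18):
  J = 39 − 18 = 21
  V = 147
  M = 267 − 2·21 − 147 = 78
Comparing — Policy A: M=96, Policy B: M=78. Lowest is 78 (Policy B).

78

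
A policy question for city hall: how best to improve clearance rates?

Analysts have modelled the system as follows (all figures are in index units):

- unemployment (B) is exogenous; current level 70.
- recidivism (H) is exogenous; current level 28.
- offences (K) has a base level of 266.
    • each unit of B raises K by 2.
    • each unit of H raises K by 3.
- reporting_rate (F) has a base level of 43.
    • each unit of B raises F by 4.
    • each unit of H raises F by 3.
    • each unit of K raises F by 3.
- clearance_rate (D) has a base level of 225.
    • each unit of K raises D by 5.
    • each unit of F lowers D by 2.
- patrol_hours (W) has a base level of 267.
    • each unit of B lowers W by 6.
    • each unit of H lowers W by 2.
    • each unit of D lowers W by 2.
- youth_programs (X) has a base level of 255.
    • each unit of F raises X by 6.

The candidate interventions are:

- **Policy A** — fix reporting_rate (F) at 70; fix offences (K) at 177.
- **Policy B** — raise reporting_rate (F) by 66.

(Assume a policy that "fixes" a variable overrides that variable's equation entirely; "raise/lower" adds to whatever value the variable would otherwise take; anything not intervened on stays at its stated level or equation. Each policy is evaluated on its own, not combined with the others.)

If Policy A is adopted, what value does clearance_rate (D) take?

970

Policy A (F := 70, K := 177):
  B = 70
  H = 28
  K = 177
  F = 70
  D = 225 + 5·177 − 2·70 = 970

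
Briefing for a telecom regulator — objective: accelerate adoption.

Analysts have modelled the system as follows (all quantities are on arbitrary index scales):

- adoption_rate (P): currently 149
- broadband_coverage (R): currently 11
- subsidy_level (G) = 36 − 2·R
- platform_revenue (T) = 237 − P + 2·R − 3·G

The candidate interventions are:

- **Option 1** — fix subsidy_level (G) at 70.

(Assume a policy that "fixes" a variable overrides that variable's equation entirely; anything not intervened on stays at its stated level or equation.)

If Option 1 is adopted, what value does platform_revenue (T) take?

-100

Option 1 (G := 70):
  P = 149
  R = 11
  G = 70
  T = 237 − 149 + 2·11 − 3·70 = -100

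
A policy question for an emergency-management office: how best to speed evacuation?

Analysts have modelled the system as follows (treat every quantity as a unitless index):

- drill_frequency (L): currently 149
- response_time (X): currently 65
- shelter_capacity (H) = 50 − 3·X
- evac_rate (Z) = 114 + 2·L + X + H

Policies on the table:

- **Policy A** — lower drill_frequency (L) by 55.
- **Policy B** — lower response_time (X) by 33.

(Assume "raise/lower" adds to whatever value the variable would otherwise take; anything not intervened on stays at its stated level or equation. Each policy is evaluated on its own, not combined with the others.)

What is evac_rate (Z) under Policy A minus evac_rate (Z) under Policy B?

-176

Policy A (L − 55):
  L = 149 − 55 = 94
  X = 65
  H = 50 − 3·65 = -145
  Z = 114 + 2·94 + 65 + (-145) = 222
Policy B (X − 33):
  L = 149
  X = 65 − 33 = 32
  H = 50 − 3·32 = -46
  Z = 114 + 2·149 + 32 + (-46) = 398
Z: 222 − 398 = -176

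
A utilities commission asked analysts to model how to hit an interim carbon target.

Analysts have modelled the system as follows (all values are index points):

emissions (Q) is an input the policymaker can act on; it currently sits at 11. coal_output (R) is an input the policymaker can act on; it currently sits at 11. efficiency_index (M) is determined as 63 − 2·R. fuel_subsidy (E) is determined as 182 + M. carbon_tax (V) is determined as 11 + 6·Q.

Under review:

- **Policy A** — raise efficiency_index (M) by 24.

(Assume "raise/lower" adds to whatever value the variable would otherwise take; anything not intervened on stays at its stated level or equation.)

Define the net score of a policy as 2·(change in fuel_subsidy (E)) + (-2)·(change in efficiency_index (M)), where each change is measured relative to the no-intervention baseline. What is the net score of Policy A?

Baseline:
  R = 11
  M = 63 − 2·11 = 41
  E = 182 + 41 = 223
Policy A (M + 24):
  R = 11
  M = 63 − 2·11 (+24 from intervention) = 65
  E = 182 + 65 = 247
ΔE = 247 − 223 = 24; ΔM = 65 − 41 = 24
Score = 2·24 + (-2)·24 = 0

0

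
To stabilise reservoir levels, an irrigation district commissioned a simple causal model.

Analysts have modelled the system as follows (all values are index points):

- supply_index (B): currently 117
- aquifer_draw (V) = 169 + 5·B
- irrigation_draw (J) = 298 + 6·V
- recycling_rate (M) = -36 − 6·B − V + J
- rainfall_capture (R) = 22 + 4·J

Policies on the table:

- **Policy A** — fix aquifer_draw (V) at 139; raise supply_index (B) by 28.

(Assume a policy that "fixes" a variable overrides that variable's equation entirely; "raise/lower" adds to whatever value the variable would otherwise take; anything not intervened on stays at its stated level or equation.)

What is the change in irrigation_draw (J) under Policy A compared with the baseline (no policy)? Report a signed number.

Baseline:
  B = 117
  V = 169 + 5·117 = 754
  J = 298 + 6·754 = 4822
Policy A (V := 139, B + 28):
  B = 117 + 28 = 145
  V = 139
  J = 298 + 6·139 = 1132
Change in J: 1132 − 4822 = -3690

-3690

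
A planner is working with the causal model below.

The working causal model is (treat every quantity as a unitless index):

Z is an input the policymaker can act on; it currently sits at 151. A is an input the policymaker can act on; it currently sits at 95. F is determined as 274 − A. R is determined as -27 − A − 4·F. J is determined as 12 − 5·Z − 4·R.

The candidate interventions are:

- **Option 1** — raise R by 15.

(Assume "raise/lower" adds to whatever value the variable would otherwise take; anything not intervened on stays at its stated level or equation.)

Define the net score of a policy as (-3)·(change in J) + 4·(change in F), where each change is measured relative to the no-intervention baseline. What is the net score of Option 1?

180

Baseline:
  Z = 151
  A = 95
  F = 274 − 95 = 179
  R = -27 − 95 − 4·179 = -838
  J = 12 − 5·151 − 4·(-838) = 2609
Option 1 (R + 15):
  Z = 151
  A = 95
  F = 274 − 95 = 179
  R = -27 − 95 − 4·179 (+15 from intervention) = -823
  J = 12 − 5·151 − 4·(-823) = 2549
ΔJ = 2549 − 2609 = -60; ΔF = 179 − 179 = 0
Score = (-3)·(-60) + 4·0 = 180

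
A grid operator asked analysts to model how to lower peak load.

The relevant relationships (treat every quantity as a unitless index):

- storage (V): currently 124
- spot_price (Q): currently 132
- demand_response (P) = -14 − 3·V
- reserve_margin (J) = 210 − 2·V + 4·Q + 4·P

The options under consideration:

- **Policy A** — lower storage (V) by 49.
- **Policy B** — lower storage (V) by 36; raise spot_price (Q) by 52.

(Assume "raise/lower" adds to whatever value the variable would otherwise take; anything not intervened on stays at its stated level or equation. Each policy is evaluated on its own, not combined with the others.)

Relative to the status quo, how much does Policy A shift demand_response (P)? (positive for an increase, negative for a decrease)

Baseline:
  V = 124
  P = -14 − 3·124 = -386
Policy A (V − 49):
  V = 124 − 49 = 75
  P = -14 − 3·75 = -239
Change in P: -239 − (-386) = 147

147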